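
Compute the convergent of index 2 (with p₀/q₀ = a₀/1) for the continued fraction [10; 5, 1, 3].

Using pₖ = aₖpₖ₋₁ + pₖ₋₂, qₖ = aₖqₖ₋₁ + qₖ₋₂ (with p₋₁=1, p₋₂=0, q₋₁=0, q₋₂=1):
  k=0: a=10, p=10, q=1
  k=1: a=5, p=51, q=5
  k=2: a=1, p=61, q=6

61/6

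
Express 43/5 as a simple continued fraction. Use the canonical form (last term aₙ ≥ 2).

43 = 8*5 + 3
5 = 1*3 + 2
3 = 1*2 + 1
2 = 2*1 + 0  (stop)
So 43/5 = [8; 1, 1, 2].

[8; 1, 1, 2]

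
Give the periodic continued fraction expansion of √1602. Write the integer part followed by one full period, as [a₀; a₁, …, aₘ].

[40; 40, 80]

a₀ = ⌊√1602⌋ = 40.
With m₀=0, d₀=1 and mₖ₊₁ = dₖaₖ − mₖ, dₖ₊₁ = (n − mₖ₊₁²)/dₖ, aₖ₊₁ = ⌊(a₀+mₖ₊₁)/dₖ₊₁⌋:
  k=1: m=40, d=2, a=40
  k=2: m=40, d=1, a=80
d=1 and a=2a₀=80 at k=2, so the next step gives (m, d) = (40, 2) again — its k=1 value — and the period has length 2.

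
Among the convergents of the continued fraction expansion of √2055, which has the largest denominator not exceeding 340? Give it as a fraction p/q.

12285/271

√2055 = [45; 3, 90, …] (period length 2).
Convergents:
  p_0/q_0 = 45/1
  p_1/q_1 = 136/3
  p_2/q_2 = 12285/271
  p_3/q_3 = 36991/816
q_2 = 271 ≤ 340 < 816 = q_3, so the answer is 12285/271.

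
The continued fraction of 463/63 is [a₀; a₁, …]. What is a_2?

463 = 7·63 + 22   →  a_0 = 7
63 = 2·22 + 19   →  a_1 = 2
22 = 1·19 + 3   →  a_2 = 1

1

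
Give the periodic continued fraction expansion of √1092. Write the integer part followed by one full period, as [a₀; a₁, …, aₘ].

a₀ = ⌊√1092⌋ = 33.
With m₀=0, d₀=1 and mₖ₊₁ = dₖaₖ − mₖ, dₖ₊₁ = (n − mₖ₊₁²)/dₖ, aₖ₊₁ = ⌊(a₀+mₖ₊₁)/dₖ₊₁⌋:
  k=1: m=33, d=3, a=22
  k=2: m=33, d=1, a=66
d=1 and a=2a₀=66 at k=2, so the next step gives (m, d) = (33, 3) again — its k=1 value — and the period has length 2.

[33; 22, 66]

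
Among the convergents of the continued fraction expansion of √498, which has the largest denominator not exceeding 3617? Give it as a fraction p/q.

56794/2545

√498 = [22; 3, 6, 22, 6, 3, 44, …] (period length 6).
Convergents:
  p_0/q_0 = 22/1
  p_1/q_1 = 67/3
  p_2/q_2 = 424/19
  p_3/q_3 = 9395/421
  p_4/q_4 = 56794/2545
  p_5/q_5 = 179777/8056
q_4 = 2545 ≤ 3617 < 8056 = q_5, so the answer is 56794/2545.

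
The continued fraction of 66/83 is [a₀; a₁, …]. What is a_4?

66 = 0·83 + 66   →  a_0 = 0
83 = 1·66 + 17   →  a_1 = 1
66 = 3·17 + 15   →  a_2 = 3
17 = 1·15 + 2   →  a_3 = 1
15 = 7·2 + 1   →  a_4 = 7

7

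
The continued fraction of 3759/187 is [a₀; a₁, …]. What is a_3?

3759 = 20·187 + 19   →  a_0 = 20
187 = 9·19 + 16   →  a_1 = 9
19 = 1·16 + 3   →  a_2 = 1
16 = 5·3 + 1   →  a_3 = 5

5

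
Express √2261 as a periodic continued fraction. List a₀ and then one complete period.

[47; 1, 1, 4, 1, 1, 94]

a₀ = ⌊√2261⌋ = 47.
With m₀=0, d₀=1 and mₖ₊₁ = dₖaₖ − mₖ, dₖ₊₁ = (n − mₖ₊₁²)/dₖ, aₖ₊₁ = ⌊(a₀+mₖ₊₁)/dₖ₊₁⌋:
  k=1: m=47, d=52, a=1
  k=2: m=5, d=43, a=1
  k=3: m=38, d=19, a=4
  k=4: m=38, d=43, a=1
  k=5: m=5, d=52, a=1
  k=6: m=47, d=1, a=94
d=1 and a=2a₀=94 at k=6, so the next step gives (m, d) = (47, 52) again — its k=1 value — and the period has length 6.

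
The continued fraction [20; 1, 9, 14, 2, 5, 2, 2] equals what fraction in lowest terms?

179516/8589

Fold from the inside: start with 2/1.
  2 + 1/2 = 5/2
  5 + 2/5 = 27/5
  2 + 5/27 = 59/27
  14 + 27/59 = 853/59
  9 + 59/853 = 7736/853
  1 + 853/7736 = 8589/7736
  20 + 7736/8589 = 179516/8589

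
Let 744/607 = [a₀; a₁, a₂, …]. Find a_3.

744 = 1·607 + 137   →  a_0 = 1
607 = 4·137 + 59   →  a_1 = 4
137 = 2·59 + 19   →  a_2 = 2
59 = 3·19 + 2   →  a_3 = 3

3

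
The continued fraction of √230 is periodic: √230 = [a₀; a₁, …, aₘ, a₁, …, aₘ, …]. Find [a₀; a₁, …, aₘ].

[15; 6, 30]

a₀ = ⌊√230⌋ = 15.
With m₀=0, d₀=1 and mₖ₊₁ = dₖaₖ − mₖ, dₖ₊₁ = (n − mₖ₊₁²)/dₖ, aₖ₊₁ = ⌊(a₀+mₖ₊₁)/dₖ₊₁⌋:
  k=1: m=15, d=5, a=6
  k=2: m=15, d=1, a=30
d=1 and a=2a₀=30 at k=2, so the next step gives (m, d) = (15, 5) again — its k=1 value — and the period has length 2.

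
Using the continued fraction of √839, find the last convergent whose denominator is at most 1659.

47851/1652

√839 = [28; 1, 27, 1, 56, …] (period length 4).
Convergents:
  p_0/q_0 = 28/1
  p_1/q_1 = 29/1
  p_2/q_2 = 811/28
  p_3/q_3 = 840/29
  p_4/q_4 = 47851/1652
  p_5/q_5 = 48691/1681
q_4 = 1652 ≤ 1659 < 1681 = q_5, so the answer is 47851/1652.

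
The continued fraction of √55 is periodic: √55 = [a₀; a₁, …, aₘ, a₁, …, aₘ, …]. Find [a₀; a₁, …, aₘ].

a₀ = ⌊√55⌋ = 7.
With m₀=0, d₀=1 and mₖ₊₁ = dₖaₖ − mₖ, dₖ₊₁ = (n − mₖ₊₁²)/dₖ, aₖ₊₁ = ⌊(a₀+mₖ₊₁)/dₖ₊₁⌋:
  k=1: m=7, d=6, a=2
  k=2: m=5, d=5, a=2
  k=3: m=5, d=6, a=2
  k=4: m=7, d=1, a=14
d=1 and a=2a₀=14 at k=4, so the next step gives (m, d) = (7, 6) again — its k=1 value — and the period has length 4.

[7; 2, 2, 2, 14]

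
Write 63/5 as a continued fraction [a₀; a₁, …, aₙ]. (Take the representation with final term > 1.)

[12; 1, 1, 2]

63 = 12×5 + 3
5 = 1×3 + 2
3 = 1×2 + 1
2 = 2×1 + 0  (stop)
So 63/5 = [12; 1, 1, 2].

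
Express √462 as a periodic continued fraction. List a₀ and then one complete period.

[21; 2, 42]

a₀ = ⌊√462⌋ = 21.
With m₀=0, d₀=1 and mₖ₊₁ = dₖaₖ − mₖ, dₖ₊₁ = (n − mₖ₊₁²)/dₖ, aₖ₊₁ = ⌊(a₀+mₖ₊₁)/dₖ₊₁⌋:
  k=1: m=21, d=21, a=2
  k=2: m=21, d=1, a=42
d=1 and a=2a₀=42 at k=2, so the next step gives (m, d) = (21, 21) again — its k=1 value — and the period has length 2.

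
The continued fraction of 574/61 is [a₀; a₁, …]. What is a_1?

2

574 = 9·61 + 25   →  a_0 = 9
61 = 2·25 + 11   →  a_1 = 2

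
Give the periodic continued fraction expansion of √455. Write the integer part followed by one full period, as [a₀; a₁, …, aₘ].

a₀ = ⌊√455⌋ = 21.
With m₀=0, d₀=1 and mₖ₊₁ = dₖaₖ − mₖ, dₖ₊₁ = (n − mₖ₊₁²)/dₖ, aₖ₊₁ = ⌊(a₀+mₖ₊₁)/dₖ₊₁⌋:
  k=1: m=21, d=14, a=3
  k=2: m=21, d=1, a=42
d=1 and a=2a₀=42 at k=2, so the next step gives (m, d) = (21, 14) again — its k=1 value — and the period has length 2.

[21; 3, 42]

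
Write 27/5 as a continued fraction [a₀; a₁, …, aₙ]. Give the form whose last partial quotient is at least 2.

27 = 5×5 + 2
5 = 2×2 + 1
2 = 2×1 + 0  (stop)
So 27/5 = [5; 2, 2].

[5; 2, 2]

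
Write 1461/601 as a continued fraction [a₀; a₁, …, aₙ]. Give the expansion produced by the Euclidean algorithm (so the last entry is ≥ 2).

[2; 2, 3, 8, 3, 3]

1461 = 2*601 + 259
601 = 2*259 + 83
259 = 3*83 + 10
83 = 8*10 + 3
10 = 3*3 + 1
3 = 3*1 + 0  (stop)
So 1461/601 = [2; 2, 3, 8, 3, 3].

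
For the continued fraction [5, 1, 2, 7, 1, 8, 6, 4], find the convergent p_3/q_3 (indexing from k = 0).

Using pₖ = aₖpₖ₋₁ + pₖ₋₂, qₖ = aₖqₖ₋₁ + qₖ₋₂ (with p₋₁=1, p₋₂=0, q₋₁=0, q₋₂=1):
  k=0: a=5, p=5, q=1
  k=1: a=1, p=6, q=1
  k=2: a=2, p=17, q=3
  k=3: a=7, p=125, q=22

125/22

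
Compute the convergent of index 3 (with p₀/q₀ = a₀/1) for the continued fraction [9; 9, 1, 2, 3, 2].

Using pₖ = aₖpₖ₋₁ + pₖ₋₂, qₖ = aₖqₖ₋₁ + qₖ₋₂ (with p₋₁=1, p₋₂=0, q₋₁=0, q₋₂=1):
  k=0: a=9, p=9, q=1
  k=1: a=9, p=82, q=9
  k=2: a=1, p=91, q=10
  k=3: a=2, p=264, q=29

264/29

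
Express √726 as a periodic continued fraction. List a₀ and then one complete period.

a₀ = ⌊√726⌋ = 26.
With m₀=0, d₀=1 and mₖ₊₁ = dₖaₖ − mₖ, dₖ₊₁ = (n − mₖ₊₁²)/dₖ, aₖ₊₁ = ⌊(a₀+mₖ₊₁)/dₖ₊₁⌋:
  k=1: m=26, d=50, a=1
  k=2: m=24, d=3, a=16
  k=3: m=24, d=50, a=1
  k=4: m=26, d=1, a=52
d=1 and a=2a₀=52 at k=4, so the next step gives (m, d) = (26, 50) again — its k=1 value — and the period has length 4.

[26; 1, 16, 1, 52]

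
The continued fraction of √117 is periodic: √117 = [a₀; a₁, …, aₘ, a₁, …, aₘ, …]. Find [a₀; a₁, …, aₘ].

a₀ = ⌊√117⌋ = 10.

[10; 1, 4, 2, 4, 1, 20]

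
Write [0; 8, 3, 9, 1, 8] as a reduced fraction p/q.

276/2297

Fold from the inside: start with 8/1.
  1 + 1/8 = 9/8
  9 + 8/9 = 89/9
  3 + 9/89 = 276/89
  8 + 89/276 = 2297/276
  0 + 276/2297 = 276/2297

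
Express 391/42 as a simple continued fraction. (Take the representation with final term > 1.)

391 = 9*42 + 13
42 = 3*13 + 3
13 = 4*3 + 1
3 = 3*1 + 0  (stop)
So 391/42 = [9; 3, 4, 3].

[9; 3, 4, 3]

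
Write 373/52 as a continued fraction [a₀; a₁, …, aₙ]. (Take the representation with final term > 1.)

373 = 7·52 + 9
52 = 5·9 + 7
9 = 1·7 + 2
7 = 3·2 + 1
2 = 2·1 + 0  (stop)
So 373/52 = [7; 5, 1, 3, 2].

[7; 5, 1, 3, 2]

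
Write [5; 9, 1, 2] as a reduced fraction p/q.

148/29

Using pₖ = aₖpₖ₋₁ + pₖ₋₂ and qₖ = aₖqₖ₋₁ + qₖ₋₂:
  k=0: a=5, p=5, q=1
  k=1: a=9, p=46, q=9
  k=2: a=1, p=51, q=10
  k=3: a=2, p=148, q=29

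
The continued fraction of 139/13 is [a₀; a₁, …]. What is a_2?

139 = 10·13 + 9   →  a_0 = 10
13 = 1·9 + 4   →  a_1 = 1
9 = 2·4 + 1   →  a_2 = 2

2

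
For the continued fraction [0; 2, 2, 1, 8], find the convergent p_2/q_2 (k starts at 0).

2/5

Using pₖ = aₖpₖ₋₁ + pₖ₋₂, qₖ = aₖqₖ₋₁ + qₖ₋₂ (with p₋₁=1, p₋₂=0, q₋₁=0, q₋₂=1):
  k=0: a=0, p=0, q=1
  k=1: a=2, p=1, q=2
  k=2: a=2, p=2, q=5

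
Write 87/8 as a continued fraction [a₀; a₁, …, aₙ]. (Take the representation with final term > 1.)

87 = 10×8 + 7
8 = 1×7 + 1
7 = 7×1 + 0  (stop)
So 87/8 = [10; 1, 7].

[10; 1, 7]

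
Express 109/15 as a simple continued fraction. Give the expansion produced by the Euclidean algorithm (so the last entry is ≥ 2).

109 = 7·15 + 4
15 = 3·4 + 3
4 = 1·3 + 1
3 = 3·1 + 0  (stop)
So 109/15 = [7; 3, 1, 3].

[7; 3, 1, 3]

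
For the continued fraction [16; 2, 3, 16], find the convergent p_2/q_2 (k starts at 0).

115/7

Using pₖ = aₖpₖ₋₁ + pₖ₋₂, qₖ = aₖqₖ₋₁ + qₖ₋₂ (with p₋₁=1, p₋₂=0, q₋₁=0, q₋₂=1):
  k=0: a=16, p=16, q=1
  k=1: a=2, p=33, q=2
  k=2: a=3, p=115, q=7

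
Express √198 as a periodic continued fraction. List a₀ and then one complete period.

[14; 14, 28]

a₀ = ⌊√198⌋ = 14.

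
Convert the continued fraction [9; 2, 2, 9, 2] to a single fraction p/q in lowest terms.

931/99

Fold from the inside: start with 2/1.
  9 + 1/2 = 19/2
  2 + 2/19 = 40/19
  2 + 19/40 = 99/40
  9 + 40/99 = 931/99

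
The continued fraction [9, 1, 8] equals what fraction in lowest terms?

Fold from the inside: start with 8/1.
  1 + 1/8 = 9/8
  9 + 8/9 = 89/9

89/9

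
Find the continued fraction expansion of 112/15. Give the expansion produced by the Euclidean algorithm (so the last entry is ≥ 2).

[7; 2, 7]

112 = 7×15 + 7
15 = 2×7 + 1
7 = 7×1 + 0  (stop)
So 112/15 = [7; 2, 7].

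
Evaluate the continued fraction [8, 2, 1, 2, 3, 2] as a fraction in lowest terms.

Fold from the inside: start with 2/1.
  3 + 1/2 = 7/2
  2 + 2/7 = 16/7
  1 + 7/16 = 23/16
  2 + 16/23 = 62/23
  8 + 23/62 = 519/62

519/62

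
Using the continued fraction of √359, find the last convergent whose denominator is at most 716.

13301/702

√359 = [18; 1, 17, 1, 36, …] (period length 4).
Convergents:
  p_0/q_0 = 18/1
  p_1/q_1 = 19/1
  p_2/q_2 = 341/18
  p_3/q_3 = 360/19
  p_4/q_4 = 13301/702
  p_5/q_5 = 13661/721
q_4 = 702 ≤ 716 < 721 = q_5, so the answer is 13301/702.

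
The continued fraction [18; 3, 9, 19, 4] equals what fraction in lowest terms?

39721/2168

Fold from the inside: start with 4/1.
  19 + 1/4 = 77/4
  9 + 4/77 = 697/77
  3 + 77/697 = 2168/697
  18 + 697/2168 = 39721/2168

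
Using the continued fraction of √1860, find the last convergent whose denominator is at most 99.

2027/47

√1860 = [43; 7, 1, 4, 1, 7, 86, …] (period length 6).
Convergents:
  p_0/q_0 = 43/1
  p_1/q_1 = 302/7
  p_2/q_2 = 345/8
  p_3/q_3 = 1682/39
  p_4/q_4 = 2027/47
  p_5/q_5 = 15871/368
q_4 = 47 ≤ 99 < 368 = q_5, so the answer is 2027/47.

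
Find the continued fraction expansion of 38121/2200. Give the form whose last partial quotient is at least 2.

38121 = 17×2200 + 721
2200 = 3×721 + 37
721 = 19×37 + 18
37 = 2×18 + 1
18 = 18×1 + 0  (stop)
So 38121/2200 = [17; 3, 19, 2, 18].

[17; 3, 19, 2, 18]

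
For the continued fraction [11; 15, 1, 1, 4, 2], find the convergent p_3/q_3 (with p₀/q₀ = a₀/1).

Using pₖ = aₖpₖ₋₁ + pₖ₋₂, qₖ = aₖqₖ₋₁ + qₖ₋₂ (with p₋₁=1, p₋₂=0, q₋₁=0, q₋₂=1):
  k=0: a=11, p=11, q=1
  k=1: a=15, p=166, q=15
  k=2: a=1, p=177, q=16
  k=3: a=1, p=343, q=31

343/31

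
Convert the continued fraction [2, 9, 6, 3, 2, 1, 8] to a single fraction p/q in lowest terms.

Fold from the inside: start with 8/1.
  1 + 1/8 = 9/8
  2 + 8/9 = 26/9
  3 + 9/26 = 87/26
  6 + 26/87 = 548/87
  9 + 87/548 = 5019/548
  2 + 548/5019 = 10586/5019

10586/5019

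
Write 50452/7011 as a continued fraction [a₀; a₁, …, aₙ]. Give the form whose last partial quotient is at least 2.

[7; 5, 10, 9, 15]

50452 = 7·7011 + 1375
7011 = 5·1375 + 136
1375 = 10·136 + 15
136 = 9·15 + 1
15 = 15·1 + 0  (stop)
So 50452/7011 = [7; 5, 10, 9, 15].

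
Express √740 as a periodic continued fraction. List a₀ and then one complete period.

a₀ = ⌊√740⌋ = 27.
With m₀=0, d₀=1 and mₖ₊₁ = dₖaₖ − mₖ, dₖ₊₁ = (n − mₖ₊₁²)/dₖ, aₖ₊₁ = ⌊(a₀+mₖ₊₁)/dₖ₊₁⌋:
  k=1: m=27, d=11, a=4
  k=2: m=17, d=41, a=1
  k=3: m=24, d=4, a=12
  k=4: m=24, d=41, a=1
  k=5: m=17, d=11, a=4
  k=6: m=27, d=1, a=54
d=1 and a=2a₀=54 at k=6, so the next step gives (m, d) = (27, 11) again — its k=1 value — and the period has length 6.

[27; 4, 1, 12, 1, 4, 54]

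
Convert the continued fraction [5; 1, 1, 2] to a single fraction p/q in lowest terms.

Using pₖ = aₖpₖ₋₁ + pₖ₋₂ and qₖ = aₖqₖ₋₁ + qₖ₋₂:
  k=0: a=5, p=5, q=1
  k=1: a=1, p=6, q=1
  k=2: a=1, p=11, q=2
  k=3: a=2, p=28, q=5

28/5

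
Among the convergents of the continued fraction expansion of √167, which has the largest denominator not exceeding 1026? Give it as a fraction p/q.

√167 = [12; 1, 11, 1, 24, …] (period length 4).
Convergents:
  p_0/q_0 = 12/1
  p_1/q_1 = 13/1
  p_2/q_2 = 155/12
  p_3/q_3 = 168/13
  p_4/q_4 = 4187/324
  p_5/q_5 = 4355/337
  p_6/q_6 = 52092/4031
q_5 = 337 ≤ 1026 < 4031 = q_6, so the answer is 4355/337.

4355/337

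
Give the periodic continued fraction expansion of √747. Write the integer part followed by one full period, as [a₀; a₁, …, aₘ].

a₀ = ⌊√747⌋ = 27.

[27; 3, 54]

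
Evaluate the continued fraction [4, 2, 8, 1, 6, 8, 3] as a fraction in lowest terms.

14905/3332

Fold from the inside: start with 3/1.
  8 + 1/3 = 25/3
  6 + 3/25 = 153/25
  1 + 25/153 = 178/153
  8 + 153/178 = 1577/178
  2 + 178/1577 = 3332/1577
  4 + 1577/3332 = 14905/3332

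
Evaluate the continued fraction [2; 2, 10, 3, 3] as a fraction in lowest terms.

535/216

Fold from the inside: start with 3/1.
  3 + 1/3 = 10/3
  10 + 3/10 = 103/10
  2 + 10/103 = 216/103
  2 + 103/216 = 535/216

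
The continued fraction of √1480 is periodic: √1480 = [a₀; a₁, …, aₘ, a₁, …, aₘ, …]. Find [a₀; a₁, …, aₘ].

[38; 2, 8, 19, 8, 2, 76]

a₀ = ⌊√1480⌋ = 38.
With m₀=0, d₀=1 and mₖ₊₁ = dₖaₖ − mₖ, dₖ₊₁ = (n − mₖ₊₁²)/dₖ, aₖ₊₁ = ⌊(a₀+mₖ₊₁)/dₖ₊₁⌋:
  k=1: m=38, d=36, a=2
  k=2: m=34, d=9, a=8
  k=3: m=38, d=4, a=19
  k=4: m=38, d=9, a=8
  k=5: m=34, d=36, a=2
  k=6: m=38, d=1, a=76
d=1 and a=2a₀=76 at k=6, so the next step gives (m, d) = (38, 36) again — its k=1 value — and the period has length 6.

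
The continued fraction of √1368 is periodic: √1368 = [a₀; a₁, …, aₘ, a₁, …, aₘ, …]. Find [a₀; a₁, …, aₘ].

a₀ = ⌊√1368⌋ = 36.
With m₀=0, d₀=1 and mₖ₊₁ = dₖaₖ − mₖ, dₖ₊₁ = (n − mₖ₊₁²)/dₖ, aₖ₊₁ = ⌊(a₀+mₖ₊₁)/dₖ₊₁⌋:
  k=1: m=36, d=72, a=1
  k=2: m=36, d=1, a=72
d=1 and a=2a₀=72 at k=2, so the next step gives (m, d) = (36, 72) again — its k=1 value — and the period has length 2.

[36; 1, 72]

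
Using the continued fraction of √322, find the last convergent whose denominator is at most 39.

323/18

√322 = [17; 1, 16, 1, 34, …] (period length 4).
Convergents:
  p_0/q_0 = 17/1
  p_1/q_1 = 18/1
  p_2/q_2 = 305/17
  p_3/q_3 = 323/18
  p_4/q_4 = 11287/629
q_3 = 18 ≤ 39 < 629 = q_4, so the answer is 323/18.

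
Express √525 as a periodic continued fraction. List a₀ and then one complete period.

[22; 1, 10, 2, 10, 1, 44]

a₀ = ⌊√525⌋ = 22.
With m₀=0, d₀=1 and mₖ₊₁ = dₖaₖ − mₖ, dₖ₊₁ = (n − mₖ₊₁²)/dₖ, aₖ₊₁ = ⌊(a₀+mₖ₊₁)/dₖ₊₁⌋:
  k=1: m=22, d=41, a=1
  k=2: m=19, d=4, a=10
  k=3: m=21, d=21, a=2
  k=4: m=21, d=4, a=10
  k=5: m=19, d=41, a=1
  k=6: m=22, d=1, a=44
d=1 and a=2a₀=44 at k=6, so the next step gives (m, d) = (22, 41) again — its k=1 value — and the period has length 6.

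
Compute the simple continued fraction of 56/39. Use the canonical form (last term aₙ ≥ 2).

56 = 1×39 + 17
39 = 2×17 + 5
17 = 3×5 + 2
5 = 2×2 + 1
2 = 2×1 + 0  (stop)
So 56/39 = [1; 2, 3, 2, 2].

[1; 2, 3, 2, 2]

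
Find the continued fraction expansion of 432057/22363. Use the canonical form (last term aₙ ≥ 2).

432057 = 19×22363 + 7160
22363 = 3×7160 + 883
7160 = 8×883 + 96
883 = 9×96 + 19
96 = 5×19 + 1
19 = 19×1 + 0  (stop)
So 432057/22363 = [19; 3, 8, 9, 5, 19].

[19; 3, 8, 9, 5, 19]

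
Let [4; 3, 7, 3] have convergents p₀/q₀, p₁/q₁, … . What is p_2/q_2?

Using pₖ = aₖpₖ₋₁ + pₖ₋₂, qₖ = aₖqₖ₋₁ + qₖ₋₂ (with p₋₁=1, p₋₂=0, q₋₁=0, q₋₂=1):
  k=0: a=4, p=4, q=1
  k=1: a=3, p=13, q=3
  k=2: a=7, p=95, q=22

95/22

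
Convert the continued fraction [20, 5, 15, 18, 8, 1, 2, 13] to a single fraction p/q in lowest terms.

Fold from the inside: start with 13/1.
  2 + 1/13 = 27/13
  1 + 13/27 = 40/27
  8 + 27/40 = 347/40
  18 + 40/347 = 6286/347
  15 + 347/6286 = 94637/6286
  5 + 6286/94637 = 479471/94637
  20 + 94637/479471 = 9684057/479471

9684057/479471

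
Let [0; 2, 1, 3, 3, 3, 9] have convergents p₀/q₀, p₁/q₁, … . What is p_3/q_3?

Using pₖ = aₖpₖ₋₁ + pₖ₋₂, qₖ = aₖqₖ₋₁ + qₖ₋₂ (with p₋₁=1, p₋₂=0, q₋₁=0, q₋₂=1):
  k=0: a=0, p=0, q=1
  k=1: a=2, p=1, q=2
  k=2: a=1, p=1, q=3
  k=3: a=3, p=4, q=11

4/11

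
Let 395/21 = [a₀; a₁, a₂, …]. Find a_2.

4

395 = 18·21 + 17   →  a_0 = 18
21 = 1·17 + 4   →  a_1 = 1
17 = 4·4 + 1   →  a_2 = 4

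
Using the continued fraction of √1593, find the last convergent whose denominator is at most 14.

439/11

√1593 = [39; 1, 10, 2, 2, 2, 10, 1, 78, …] (period length 8).
Convergents:
  p_0/q_0 = 39/1
  p_1/q_1 = 40/1
  p_2/q_2 = 439/11
  p_3/q_3 = 918/23
q_2 = 11 ≤ 14 < 23 = q_3, so the answer is 439/11.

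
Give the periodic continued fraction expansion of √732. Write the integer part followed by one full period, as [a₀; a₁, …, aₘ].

a₀ = ⌊√732⌋ = 27.
With m₀=0, d₀=1 and mₖ₊₁ = dₖaₖ − mₖ, dₖ₊₁ = (n − mₖ₊₁²)/dₖ, aₖ₊₁ = ⌊(a₀+mₖ₊₁)/dₖ₊₁⌋:
  k=1: m=27, d=3, a=18
  k=2: m=27, d=1, a=54
d=1 and a=2a₀=54 at k=2, so the next step gives (m, d) = (27, 3) again — its k=1 value — and the period has length 2.

[27; 18, 54]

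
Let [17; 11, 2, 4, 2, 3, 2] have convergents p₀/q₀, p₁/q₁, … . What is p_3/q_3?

1760/103

Using pₖ = aₖpₖ₋₁ + pₖ₋₂, qₖ = aₖqₖ₋₁ + qₖ₋₂ (with p₋₁=1, p₋₂=0, q₋₁=0, q₋₂=1):
  k=0: a=17, p=17, q=1
  k=1: a=11, p=188, q=11
  k=2: a=2, p=393, q=23
  k=3: a=4, p=1760, q=103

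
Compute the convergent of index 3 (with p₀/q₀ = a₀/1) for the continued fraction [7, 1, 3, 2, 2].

70/9

Using pₖ = aₖpₖ₋₁ + pₖ₋₂, qₖ = aₖqₖ₋₁ + qₖ₋₂ (with p₋₁=1, p₋₂=0, q₋₁=0, q₋₂=1):
  k=0: a=7, p=7, q=1
  k=1: a=1, p=8, q=1
  k=2: a=3, p=31, q=4
  k=3: a=2, p=70, q=9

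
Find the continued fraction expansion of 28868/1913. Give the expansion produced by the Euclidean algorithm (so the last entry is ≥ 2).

28868 = 15×1913 + 173
1913 = 11×173 + 10
173 = 17×10 + 3
10 = 3×3 + 1
3 = 3×1 + 0  (stop)
So 28868/1913 = [15; 11, 17, 3, 3].

[15; 11, 17, 3, 3]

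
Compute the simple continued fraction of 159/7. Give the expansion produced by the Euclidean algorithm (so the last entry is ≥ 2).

[22; 1, 2, 2]

159 = 22×7 + 5
7 = 1×5 + 2
5 = 2×2 + 1
2 = 2×1 + 0  (stop)
So 159/7 = [22; 1, 2, 2].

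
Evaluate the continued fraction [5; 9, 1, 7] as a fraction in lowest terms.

403/79

Fold from the inside: start with 7/1.
  1 + 1/7 = 8/7
  9 + 7/8 = 79/8
  5 + 8/79 = 403/79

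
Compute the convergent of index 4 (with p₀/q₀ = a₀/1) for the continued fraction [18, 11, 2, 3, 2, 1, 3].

3310/183

Using pₖ = aₖpₖ₋₁ + pₖ₋₂, qₖ = aₖqₖ₋₁ + qₖ₋₂ (with p₋₁=1, p₋₂=0, q₋₁=0, q₋₂=1):
  k=0: a=18, p=18, q=1
  k=1: a=11, p=199, q=11
  k=2: a=2, p=416, q=23
  k=3: a=3, p=1447, q=80
  k=4: a=2, p=3310, q=183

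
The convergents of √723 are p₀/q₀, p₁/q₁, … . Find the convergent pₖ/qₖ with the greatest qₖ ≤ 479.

12799/476

√723 = [26; 1, 7, 1, 52, …] (period length 4).
Convergents:
  p_0/q_0 = 26/1
  p_1/q_1 = 27/1
  p_2/q_2 = 215/8
  p_3/q_3 = 242/9
  p_4/q_4 = 12799/476
  p_5/q_5 = 13041/485
q_4 = 476 ≤ 479 < 485 = q_5, so the answer is 12799/476.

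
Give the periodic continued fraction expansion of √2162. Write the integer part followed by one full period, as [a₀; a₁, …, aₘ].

[46; 2, 92]

a₀ = ⌊√2162⌋ = 46.
With m₀=0, d₀=1 and mₖ₊₁ = dₖaₖ − mₖ, dₖ₊₁ = (n − mₖ₊₁²)/dₖ, aₖ₊₁ = ⌊(a₀+mₖ₊₁)/dₖ₊₁⌋:
  k=1: m=46, d=46, a=2
  k=2: m=46, d=1, a=92
d=1 and a=2a₀=92 at k=2, so the next step gives (m, d) = (46, 46) again — its k=1 value — and the period has length 2.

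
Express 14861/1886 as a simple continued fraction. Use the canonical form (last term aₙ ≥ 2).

14861 = 7*1886 + 1659
1886 = 1*1659 + 227
1659 = 7*227 + 70
227 = 3*70 + 17
70 = 4*17 + 2
17 = 8*2 + 1
2 = 2*1 + 0  (stop)
So 14861/1886 = [7; 1, 7, 3, 4, 8, 2].

[7; 1, 7, 3, 4, 8, 2]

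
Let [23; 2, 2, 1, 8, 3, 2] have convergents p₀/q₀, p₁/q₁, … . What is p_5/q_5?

Using pₖ = aₖpₖ₋₁ + pₖ₋₂, qₖ = aₖqₖ₋₁ + qₖ₋₂ (with p₋₁=1, p₋₂=0, q₋₁=0, q₋₂=1):
  k=0: a=23, p=23, q=1
  k=1: a=2, p=47, q=2
  k=2: a=2, p=117, q=5
  k=3: a=1, p=164, q=7
  k=4: a=8, p=1429, q=61
  k=5: a=3, p=4451, q=190

4451/190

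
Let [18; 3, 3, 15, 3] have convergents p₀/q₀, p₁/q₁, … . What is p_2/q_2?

Using pₖ = aₖpₖ₋₁ + pₖ₋₂, qₖ = aₖqₖ₋₁ + qₖ₋₂ (with p₋₁=1, p₋₂=0, q₋₁=0, q₋₂=1):
  k=0: a=18, p=18, q=1
  k=1: a=3, p=55, q=3
  k=2: a=3, p=183, q=10

183/10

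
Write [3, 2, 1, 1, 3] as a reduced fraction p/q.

61/18

Fold from the inside: start with 3/1.
  1 + 1/3 = 4/3
  1 + 3/4 = 7/4
  2 + 4/7 = 18/7
  3 + 7/18 = 61/18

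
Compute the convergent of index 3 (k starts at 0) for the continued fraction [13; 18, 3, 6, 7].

Using pₖ = aₖpₖ₋₁ + pₖ₋₂, qₖ = aₖqₖ₋₁ + qₖ₋₂ (with p₋₁=1, p₋₂=0, q₋₁=0, q₋₂=1):
  k=0: a=13, p=13, q=1
  k=1: a=18, p=235, q=18
  k=2: a=3, p=718, q=55
  k=3: a=6, p=4543, q=348

4543/348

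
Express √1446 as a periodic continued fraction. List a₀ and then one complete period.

[38; 38, 76]

a₀ = ⌊√1446⌋ = 38.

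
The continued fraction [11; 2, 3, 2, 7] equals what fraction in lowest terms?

1361/119

Using pₖ = aₖpₖ₋₁ + pₖ₋₂ and qₖ = aₖqₖ₋₁ + qₖ₋₂:
  k=0: a=11, p=11, q=1
  k=1: a=2, p=23, q=2
  k=2: a=3, p=80, q=7
  k=3: a=2, p=183, q=16
  k=4: a=7, p=1361, q=119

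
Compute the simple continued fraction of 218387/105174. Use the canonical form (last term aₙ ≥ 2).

218387 = 2·105174 + 8039
105174 = 13·8039 + 667
8039 = 12·667 + 35
667 = 19·35 + 2
35 = 17·2 + 1
2 = 2·1 + 0  (stop)
So 218387/105174 = [2; 13, 12, 19, 17, 2].

[2; 13, 12, 19, 17, 2]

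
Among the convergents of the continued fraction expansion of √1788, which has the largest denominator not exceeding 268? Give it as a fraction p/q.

6385/151

√1788 = [42; 3, 1, 1, 20, 1, 1, 3, 84, …] (period length 8).
Convergents:
  p_0/q_0 = 42/1
  p_1/q_1 = 127/3
  p_2/q_2 = 169/4
  p_3/q_3 = 296/7
  p_4/q_4 = 6089/144
  p_5/q_5 = 6385/151
  p_6/q_6 = 12474/295
q_5 = 151 ≤ 268 < 295 = q_6, so the answer is 6385/151.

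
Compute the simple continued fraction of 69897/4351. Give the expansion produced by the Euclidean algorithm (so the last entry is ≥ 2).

69897 = 16×4351 + 281
4351 = 15×281 + 136
281 = 2×136 + 9
136 = 15×9 + 1
9 = 9×1 + 0  (stop)
So 69897/4351 = [16; 15, 2, 15, 9].

[16; 15, 2, 15, 9]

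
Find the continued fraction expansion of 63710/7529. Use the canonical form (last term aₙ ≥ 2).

[8; 2, 6, 14, 3, 13]

63710 = 8*7529 + 3478
7529 = 2*3478 + 573
3478 = 6*573 + 40
573 = 14*40 + 13
40 = 3*13 + 1
13 = 13*1 + 0  (stop)
So 63710/7529 = [8; 2, 6, 14, 3, 13].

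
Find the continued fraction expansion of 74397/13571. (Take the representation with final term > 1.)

[5; 2, 13, 2, 3, 4, 16]

74397 = 5·13571 + 6542
13571 = 2·6542 + 487
6542 = 13·487 + 211
487 = 2·211 + 65
211 = 3·65 + 16
65 = 4·16 + 1
16 = 16·1 + 0  (stop)
So 74397/13571 = [5; 2, 13, 2, 3, 4, 16].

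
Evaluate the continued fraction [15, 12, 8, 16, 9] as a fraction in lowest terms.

Using pₖ = aₖpₖ₋₁ + pₖ₋₂ and qₖ = aₖqₖ₋₁ + qₖ₋₂:
  k=0: a=15, p=15, q=1
  k=1: a=12, p=181, q=12
  k=2: a=8, p=1463, q=97
  k=3: a=16, p=23589, q=1564
  k=4: a=9, p=213764, q=14173

213764/14173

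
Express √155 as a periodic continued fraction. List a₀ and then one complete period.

a₀ = ⌊√155⌋ = 12.
With m₀=0, d₀=1 and mₖ₊₁ = dₖaₖ − mₖ, dₖ₊₁ = (n − mₖ₊₁²)/dₖ, aₖ₊₁ = ⌊(a₀+mₖ₊₁)/dₖ₊₁⌋:
  k=1: m=12, d=11, a=2
  k=2: m=10, d=5, a=4
  k=3: m=10, d=11, a=2
  k=4: m=12, d=1, a=24
d=1 and a=2a₀=24 at k=4, so the next step gives (m, d) = (12, 11) again — its k=1 value — and the period has length 4.

[12; 2, 4, 2, 24]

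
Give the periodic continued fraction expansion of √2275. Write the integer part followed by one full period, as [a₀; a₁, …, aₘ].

[47; 1, 2, 3, 2, 1, 94]

a₀ = ⌊√2275⌋ = 47.
With m₀=0, d₀=1 and mₖ₊₁ = dₖaₖ − mₖ, dₖ₊₁ = (n − mₖ₊₁²)/dₖ, aₖ₊₁ = ⌊(a₀+mₖ₊₁)/dₖ₊₁⌋:
  k=1: m=47, d=66, a=1
  k=2: m=19, d=29, a=2
  k=3: m=39, d=26, a=3
  k=4: m=39, d=29, a=2
  k=5: m=19, d=66, a=1
  k=6: m=47, d=1, a=94
d=1 and a=2a₀=94 at k=6, so the next step gives (m, d) = (47, 66) again — its k=1 value — and the period has length 6.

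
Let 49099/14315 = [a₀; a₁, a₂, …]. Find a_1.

2

49099 = 3·14315 + 6154   →  a_0 = 3
14315 = 2·6154 + 2007   →  a_1 = 2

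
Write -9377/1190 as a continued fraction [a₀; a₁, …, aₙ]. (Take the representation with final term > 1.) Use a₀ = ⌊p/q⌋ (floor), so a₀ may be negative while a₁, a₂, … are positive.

[-8; 8, 3, 9, 5]

-9377 = -8×1190 + 143
1190 = 8×143 + 46
143 = 3×46 + 5
46 = 9×5 + 1
5 = 5×1 + 0  (stop)
So -9377/1190 = [-8; 8, 3, 9, 5].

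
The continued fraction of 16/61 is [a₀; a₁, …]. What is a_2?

1

16 = 0·61 + 16   →  a_0 = 0
61 = 3·16 + 13   →  a_1 = 3
16 = 1·13 + 3   →  a_2 = 1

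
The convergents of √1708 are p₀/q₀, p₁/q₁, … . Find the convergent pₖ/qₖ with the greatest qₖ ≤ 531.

7687/186

√1708 = [41; 3, 20, 3, 82, …] (period length 4).
Convergents:
  p_0/q_0 = 41/1
  p_1/q_1 = 124/3
  p_2/q_2 = 2521/61
  p_3/q_3 = 7687/186
  p_4/q_4 = 632855/15313
q_3 = 186 ≤ 531 < 15313 = q_4, so the answer is 7687/186.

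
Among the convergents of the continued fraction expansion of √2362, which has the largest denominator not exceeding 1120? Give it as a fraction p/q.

√2362 = [48; 1, 1, 1, 1, 96, …] (period length 5).
Convergents:
  p_0/q_0 = 48/1
  p_1/q_1 = 49/1
  p_2/q_2 = 97/2
  p_3/q_3 = 146/3
  p_4/q_4 = 243/5
  p_5/q_5 = 23474/483
  p_6/q_6 = 23717/488
  p_7/q_7 = 47191/971
  p_8/q_8 = 70908/1459
q_7 = 971 ≤ 1120 < 1459 = q_8, so the answer is 47191/971.

47191/971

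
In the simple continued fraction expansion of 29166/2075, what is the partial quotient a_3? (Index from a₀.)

7

29166 = 14·2075 + 116   →  a_0 = 14
2075 = 17·116 + 103   →  a_1 = 17
116 = 1·103 + 13   →  a_2 = 1
103 = 7·13 + 12   →  a_3 = 7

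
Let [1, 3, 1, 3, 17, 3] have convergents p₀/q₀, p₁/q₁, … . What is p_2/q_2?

Using pₖ = aₖpₖ₋₁ + pₖ₋₂, qₖ = aₖqₖ₋₁ + qₖ₋₂ (with p₋₁=1, p₋₂=0, q₋₁=0, q₋₂=1):
  k=0: a=1, p=1, q=1
  k=1: a=3, p=4, q=3
  k=2: a=1, p=5, q=4

5/4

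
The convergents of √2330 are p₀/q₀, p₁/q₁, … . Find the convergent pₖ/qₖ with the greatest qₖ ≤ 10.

193/4

√2330 = [48; 3, 1, 2, 2, 1, 3, 96, …] (period length 7).
Convergents:
  p_0/q_0 = 48/1
  p_1/q_1 = 145/3
  p_2/q_2 = 193/4
  p_3/q_3 = 531/11
q_2 = 4 ≤ 10 < 11 = q_3, so the answer is 193/4.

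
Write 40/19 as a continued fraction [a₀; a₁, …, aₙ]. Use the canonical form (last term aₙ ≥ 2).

40 = 2·19 + 2
19 = 9·2 + 1
2 = 2·1 + 0  (stop)
So 40/19 = [2; 9, 2].

[2; 9, 2]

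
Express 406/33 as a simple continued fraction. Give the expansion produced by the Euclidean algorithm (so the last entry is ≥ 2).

406 = 12*33 + 10
33 = 3*10 + 3
10 = 3*3 + 1
3 = 3*1 + 0  (stop)
So 406/33 = [12; 3, 3, 3].

[12; 3, 3, 3]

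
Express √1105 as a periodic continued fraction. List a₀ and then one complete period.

[33; 4, 7, 7, 4, 66]

a₀ = ⌊√1105⌋ = 33.
With m₀=0, d₀=1 and mₖ₊₁ = dₖaₖ − mₖ, dₖ₊₁ = (n − mₖ₊₁²)/dₖ, aₖ₊₁ = ⌊(a₀+mₖ₊₁)/dₖ₊₁⌋:
  k=1: m=33, d=16, a=4
  k=2: m=31, d=9, a=7
  k=3: m=32, d=9, a=7
  k=4: m=31, d=16, a=4
  k=5: m=33, d=1, a=66
d=1 and a=2a₀=66 at k=5, so the next step gives (m, d) = (33, 16) again — its k=1 value — and the period has length 5.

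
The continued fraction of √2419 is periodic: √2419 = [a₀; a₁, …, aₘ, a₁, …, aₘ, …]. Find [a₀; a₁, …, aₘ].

a₀ = ⌊√2419⌋ = 49.
With m₀=0, d₀=1 and mₖ₊₁ = dₖaₖ − mₖ, dₖ₊₁ = (n − mₖ₊₁²)/dₖ, aₖ₊₁ = ⌊(a₀+mₖ₊₁)/dₖ₊₁⌋:
  k=1: m=49, d=18, a=5
  k=2: m=41, d=41, a=2
  k=3: m=41, d=18, a=5
  k=4: m=49, d=1, a=98
d=1 and a=2a₀=98 at k=4, so the next step gives (m, d) = (49, 18) again — its k=1 value — and the period has length 4.

[49; 5, 2, 5, 98]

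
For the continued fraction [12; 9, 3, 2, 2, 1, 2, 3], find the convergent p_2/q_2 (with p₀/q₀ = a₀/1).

339/28

Using pₖ = aₖpₖ₋₁ + pₖ₋₂, qₖ = aₖqₖ₋₁ + qₖ₋₂ (with p₋₁=1, p₋₂=0, q₋₁=0, q₋₂=1):
  k=0: a=12, p=12, q=1
  k=1: a=9, p=109, q=9
  k=2: a=3, p=339, q=28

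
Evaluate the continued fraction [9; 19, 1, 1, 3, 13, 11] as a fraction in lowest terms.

Fold from the inside: start with 11/1.
  13 + 1/11 = 144/11
  3 + 11/144 = 443/144
  1 + 144/443 = 587/443
  1 + 443/587 = 1030/587
  19 + 587/1030 = 20157/1030
  9 + 1030/20157 = 182443/20157

182443/20157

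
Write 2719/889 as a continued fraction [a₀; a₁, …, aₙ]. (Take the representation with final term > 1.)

2719 = 3·889 + 52
889 = 17·52 + 5
52 = 10·5 + 2
5 = 2·2 + 1
2 = 2·1 + 0  (stop)
So 2719/889 = [3; 17, 10, 2, 2].

[3; 17, 10, 2, 2]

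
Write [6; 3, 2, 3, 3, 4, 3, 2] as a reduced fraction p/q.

15967/2538

Fold from the inside: start with 2/1.
  3 + 1/2 = 7/2
  4 + 2/7 = 30/7
  3 + 7/30 = 97/30
  3 + 30/97 = 321/97
  2 + 97/321 = 739/321
  3 + 321/739 = 2538/739
  6 + 739/2538 = 15967/2538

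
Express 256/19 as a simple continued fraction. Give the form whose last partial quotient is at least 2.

[13; 2, 9]

256 = 13*19 + 9
19 = 2*9 + 1
9 = 9*1 + 0  (stop)
So 256/19 = [13; 2, 9].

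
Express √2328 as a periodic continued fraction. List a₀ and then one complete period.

[48; 4, 96]

a₀ = ⌊√2328⌋ = 48.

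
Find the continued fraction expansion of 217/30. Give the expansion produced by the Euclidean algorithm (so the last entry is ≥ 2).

217 = 7·30 + 7
30 = 4·7 + 2
7 = 3·2 + 1
2 = 2·1 + 0  (stop)
So 217/30 = [7; 4, 3, 2].

[7; 4, 3, 2]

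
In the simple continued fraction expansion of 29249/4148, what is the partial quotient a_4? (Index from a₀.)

29249 = 7·4148 + 213   →  a_0 = 7
4148 = 19·213 + 101   →  a_1 = 19
213 = 2·101 + 11   →  a_2 = 2
101 = 9·11 + 2   →  a_3 = 9
11 = 5·2 + 1   →  a_4 = 5

5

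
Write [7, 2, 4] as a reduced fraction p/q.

67/9

Fold from the inside: start with 4/1.
  2 + 1/4 = 9/4
  7 + 4/9 = 67/9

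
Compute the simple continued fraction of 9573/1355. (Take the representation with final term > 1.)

[7; 15, 2, 1, 1, 17]

9573 = 7×1355 + 88
1355 = 15×88 + 35
88 = 2×35 + 18
35 = 1×18 + 17
18 = 1×17 + 1
17 = 17×1 + 0  (stop)
So 9573/1355 = [7; 15, 2, 1, 1, 17].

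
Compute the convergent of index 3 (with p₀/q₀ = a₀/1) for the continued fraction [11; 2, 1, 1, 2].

57/5

Using pₖ = aₖpₖ₋₁ + pₖ₋₂, qₖ = aₖqₖ₋₁ + qₖ₋₂ (with p₋₁=1, p₋₂=0, q₋₁=0, q₋₂=1):
  k=0: a=11, p=11, q=1
  k=1: a=2, p=23, q=2
  k=2: a=1, p=34, q=3
  k=3: a=1, p=57, q=5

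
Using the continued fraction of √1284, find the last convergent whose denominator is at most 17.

215/6

√1284 = [35; 1, 4, 1, 70, …] (period length 4).
Convergents:
  p_0/q_0 = 35/1
  p_1/q_1 = 36/1
  p_2/q_2 = 179/5
  p_3/q_3 = 215/6
  p_4/q_4 = 15229/425
q_3 = 6 ≤ 17 < 425 = q_4, so the answer is 215/6.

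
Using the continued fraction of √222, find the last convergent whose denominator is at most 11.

149/10

√222 = [14; 1, 8, 1, 28, …] (period length 4).
Convergents:
  p_0/q_0 = 14/1
  p_1/q_1 = 15/1
  p_2/q_2 = 134/9
  p_3/q_3 = 149/10
  p_4/q_4 = 4306/289
q_3 = 10 ≤ 11 < 289 = q_4, so the answer is 149/10.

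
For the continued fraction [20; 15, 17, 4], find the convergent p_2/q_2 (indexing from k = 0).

5137/256

Using pₖ = aₖpₖ₋₁ + pₖ₋₂, qₖ = aₖqₖ₋₁ + qₖ₋₂ (with p₋₁=1, p₋₂=0, q₋₁=0, q₋₂=1):
  k=0: a=20, p=20, q=1
  k=1: a=15, p=301, q=15
  k=2: a=17, p=5137, q=256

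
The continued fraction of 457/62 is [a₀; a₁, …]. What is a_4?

457 = 7·62 + 23   →  a_0 = 7
62 = 2·23 + 16   →  a_1 = 2
23 = 1·16 + 7   →  a_2 = 1
16 = 2·7 + 2   →  a_3 = 2
7 = 3·2 + 1   →  a_4 = 3

3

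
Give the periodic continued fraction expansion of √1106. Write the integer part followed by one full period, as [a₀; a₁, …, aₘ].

[33; 3, 1, 8, 1, 3, 66]

a₀ = ⌊√1106⌋ = 33.
With m₀=0, d₀=1 and mₖ₊₁ = dₖaₖ − mₖ, dₖ₊₁ = (n − mₖ₊₁²)/dₖ, aₖ₊₁ = ⌊(a₀+mₖ₊₁)/dₖ₊₁⌋:
  k=1: m=33, d=17, a=3
  k=2: m=18, d=46, a=1
  k=3: m=28, d=7, a=8
  k=4: m=28, d=46, a=1
  k=5: m=18, d=17, a=3
  k=6: m=33, d=1, a=66
d=1 and a=2a₀=66 at k=6, so the next step gives (m, d) = (33, 17) again — its k=1 value — and the period has length 6.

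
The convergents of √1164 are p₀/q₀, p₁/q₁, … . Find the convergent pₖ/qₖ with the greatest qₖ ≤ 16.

307/9

√1164 = [34; 8, 1, 1, 16, 1, 1, 8, 68, …] (period length 8).
Convergents:
  p_0/q_0 = 34/1
  p_1/q_1 = 273/8
  p_2/q_2 = 307/9
  p_3/q_3 = 580/17
q_2 = 9 ≤ 16 < 17 = q_3, so the answer is 307/9.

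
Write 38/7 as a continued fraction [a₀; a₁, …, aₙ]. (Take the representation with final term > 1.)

[5; 2, 3]

38 = 5*7 + 3
7 = 2*3 + 1
3 = 3*1 + 0  (stop)
So 38/7 = [5; 2, 3].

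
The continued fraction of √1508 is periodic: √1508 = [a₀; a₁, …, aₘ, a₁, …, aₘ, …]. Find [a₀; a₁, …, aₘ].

[38; 1, 4, 1, 76]

a₀ = ⌊√1508⌋ = 38.
With m₀=0, d₀=1 and mₖ₊₁ = dₖaₖ − mₖ, dₖ₊₁ = (n − mₖ₊₁²)/dₖ, aₖ₊₁ = ⌊(a₀+mₖ₊₁)/dₖ₊₁⌋:
  k=1: m=38, d=64, a=1
  k=2: m=26, d=13, a=4
  k=3: m=26, d=64, a=1
  k=4: m=38, d=1, a=76
d=1 and a=2a₀=76 at k=4, so the next step gives (m, d) = (38, 64) again — its k=1 value — and the period has length 4.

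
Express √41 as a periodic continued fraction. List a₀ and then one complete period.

[6; 2, 2, 12]

a₀ = ⌊√41⌋ = 6.
With m₀=0, d₀=1 and mₖ₊₁ = dₖaₖ − mₖ, dₖ₊₁ = (n − mₖ₊₁²)/dₖ, aₖ₊₁ = ⌊(a₀+mₖ₊₁)/dₖ₊₁⌋:
  k=1: m=6, d=5, a=2
  k=2: m=4, d=5, a=2
  k=3: m=6, d=1, a=12
d=1 and a=2a₀=12 at k=3, so the next step gives (m, d) = (6, 5) again — its k=1 value — and the period has length 3.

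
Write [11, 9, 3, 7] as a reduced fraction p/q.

2277/205

Using pₖ = aₖpₖ₋₁ + pₖ₋₂ and qₖ = aₖqₖ₋₁ + qₖ₋₂:
  k=0: a=11, p=11, q=1
  k=1: a=9, p=100, q=9
  k=2: a=3, p=311, q=28
  k=3: a=7, p=2277, q=205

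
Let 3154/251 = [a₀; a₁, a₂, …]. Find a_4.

3154 = 12·251 + 142   →  a_0 = 12
251 = 1·142 + 109   →  a_1 = 1
142 = 1·109 + 33   →  a_2 = 1
109 = 3·33 + 10   →  a_3 = 3
33 = 3·10 + 3   →  a_4 = 3

3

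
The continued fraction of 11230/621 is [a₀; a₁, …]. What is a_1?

11

11230 = 18·621 + 52   →  a_0 = 18
621 = 11·52 + 49   →  a_1 = 11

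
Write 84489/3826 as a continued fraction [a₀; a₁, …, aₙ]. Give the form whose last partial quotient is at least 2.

84489 = 22·3826 + 317
3826 = 12·317 + 22
317 = 14·22 + 9
22 = 2·9 + 4
9 = 2·4 + 1
4 = 4·1 + 0  (stop)
So 84489/3826 = [22; 12, 14, 2, 2, 4].

[22; 12, 14, 2, 2, 4]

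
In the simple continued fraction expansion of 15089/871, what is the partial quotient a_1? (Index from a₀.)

15089 = 17·871 + 282   →  a_0 = 17
871 = 3·282 + 25   →  a_1 = 3

3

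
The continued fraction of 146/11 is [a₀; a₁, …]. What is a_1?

146 = 13·11 + 3   →  a_0 = 13
11 = 3·3 + 2   →  a_1 = 3

3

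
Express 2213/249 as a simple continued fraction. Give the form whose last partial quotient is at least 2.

2213 = 8*249 + 221
249 = 1*221 + 28
221 = 7*28 + 25
28 = 1*25 + 3
25 = 8*3 + 1
3 = 3*1 + 0  (stop)
So 2213/249 = [8; 1, 7, 1, 8, 3].

[8; 1, 7, 1, 8, 3]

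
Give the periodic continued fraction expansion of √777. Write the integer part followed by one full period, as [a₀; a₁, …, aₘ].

[27; 1, 6, 1, 54]

a₀ = ⌊√777⌋ = 27.
With m₀=0, d₀=1 and mₖ₊₁ = dₖaₖ − mₖ, dₖ₊₁ = (n − mₖ₊₁²)/dₖ, aₖ₊₁ = ⌊(a₀+mₖ₊₁)/dₖ₊₁⌋:
  k=1: m=27, d=48, a=1
  k=2: m=21, d=7, a=6
  k=3: m=21, d=48, a=1
  k=4: m=27, d=1, a=54
d=1 and a=2a₀=54 at k=4, so the next step gives (m, d) = (27, 48) again — its k=1 value — and the period has length 4.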